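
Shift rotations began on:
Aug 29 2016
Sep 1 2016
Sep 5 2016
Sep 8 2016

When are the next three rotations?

The gap pattern 3, 4, 3 repeats every 2 events.
These are the Mondays and Thursdays of each week.
Next Monday: Sep 12 2016.
The following Thursday is Sep 15 2016.
The following Monday is Sep 19 2016.

Sep 12 2016, Sep 15 2016, Sep 19 2016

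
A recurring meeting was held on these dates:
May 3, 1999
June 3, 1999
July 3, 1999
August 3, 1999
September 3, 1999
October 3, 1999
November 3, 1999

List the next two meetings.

December 3, 1999; January 3, 2000

The day-of-month is always 3 (31, 30, 31, 31, 30, 31 days between events).
So this recurs on the 3rd of each month.
Next: December 1999 → December 3, 1999.
Next: January 2000 → January 3, 2000.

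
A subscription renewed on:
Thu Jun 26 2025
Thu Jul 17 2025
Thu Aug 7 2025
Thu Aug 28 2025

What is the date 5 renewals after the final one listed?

Thu Dec 11 2025

Gaps between consecutive events: 21, 21, 21 days — a constant 21-day interval.
Thu Aug 28 2025 + 21 days = Thu Sep 18 2025.
Thu Sep 18 2025 + 21 days = Thu Oct 9 2025.
Thu Oct 9 2025 + 21 days = Thu Oct 30 2025.
Thu Oct 30 2025 + 21 days = Thu Nov 20 2025.
Thu Nov 20 2025 + 21 days = Thu Dec 11 2025.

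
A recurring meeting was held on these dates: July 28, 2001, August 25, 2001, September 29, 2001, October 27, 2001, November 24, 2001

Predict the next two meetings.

December 29, 2001; January 26, 2002

Every date is a Saturday; gaps 28, 35, 28, 28 days.
Each is the last Saturday of its month (at least one falls on the 29th or later, ruling out '4th Saturday').
Last Saturday of December 2001: December 29, 2001.
January 2002 ends with Saturday January 26, 2002.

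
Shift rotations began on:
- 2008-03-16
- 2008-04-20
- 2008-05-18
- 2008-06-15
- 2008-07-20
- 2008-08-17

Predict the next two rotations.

2008-09-21, 2008-10-19

Gaps: 35, 28, 28, 35, 28 days — a mix of 28 and 35. Every date is a Sunday.
Each is the 3rd Sunday of its month.
3rd Sunday of September 2008: 2008-09-21.
3rd Sunday of October 2008: 2008-10-19.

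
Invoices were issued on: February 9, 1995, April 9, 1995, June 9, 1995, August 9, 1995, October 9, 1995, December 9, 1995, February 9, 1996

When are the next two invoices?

April 9, 1996; June 9, 1996

Gaps: 59, 61, 61, 61, 61, 62 days — not constant. Every event is on the 9th of the month.
Pattern: the 9th of every 2 months.
Next: April 1996 → April 9, 1996.
Next: June 1996 → June 9, 1996.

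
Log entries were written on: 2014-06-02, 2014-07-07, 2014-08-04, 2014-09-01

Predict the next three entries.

2014-10-06, 2014-11-03, 2014-12-01

These are Mondays at 28- or 35-day spacing (35, 28, 28).
The pattern: 1st Monday of the month.
October 2014 — 1st Monday is 2014-10-06.
1st Monday of November 2014: 2014-11-03.
1st Monday of December 2014: 2014-12-01.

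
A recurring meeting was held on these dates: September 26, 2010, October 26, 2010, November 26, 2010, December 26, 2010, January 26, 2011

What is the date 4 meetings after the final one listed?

The day-of-month is always 26 (30, 31, 30, 31 days between events).
So this recurs on the 26th of each month.
February 2011: February 26, 2011.
March 2011: March 26, 2011.
April 2011: April 26, 2011.
May 2011: May 26, 2011.

May 26, 2011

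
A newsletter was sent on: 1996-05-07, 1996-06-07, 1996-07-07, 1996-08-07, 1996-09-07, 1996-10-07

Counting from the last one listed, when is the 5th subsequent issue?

The day-of-month is always 7 (31, 30, 31, 31, 30 days between events).
So this recurs on the 7th of each month.
Next: November 1996 → 1996-11-07.
Next: December 1996 → 1996-12-07.
Next: January 1997 → 1997-01-07.
Next: February 1997 → 1997-02-07.
Next: March 1997 → 1997-03-07.

1997-03-07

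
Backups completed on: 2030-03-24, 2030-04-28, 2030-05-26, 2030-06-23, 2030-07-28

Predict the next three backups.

Gaps: 35, 28, 28, 35 days — a mix of 28 and 35. Every date is a Sunday.
Each is the 4th Sunday of its month.
4th Sunday of August 2030: 2030-08-25.
4th Sunday of September 2030: 2030-09-22.
4th Sunday of October 2030: 2030-10-27.

2030-08-25, 2030-09-22, 2030-10-27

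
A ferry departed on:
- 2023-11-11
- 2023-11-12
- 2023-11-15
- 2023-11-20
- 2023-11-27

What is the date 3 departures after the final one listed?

2023-12-30

Intervals are 1, 3, 5, 7 days — an arithmetic progression with common difference 2.
Next gap: 9 days. 2023-11-27 + 9 days = 2023-12-06.
Next gap: 11 days. 2023-12-06 + 11 days = 2023-12-17.
Next gap: 13 days. 2023-12-17 + 13 days = 2023-12-30.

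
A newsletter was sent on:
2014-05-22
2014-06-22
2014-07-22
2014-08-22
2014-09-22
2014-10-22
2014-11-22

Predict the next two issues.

2014-12-22, 2015-01-22

The day-of-month is always 22 (31, 30, 31, 31, 30, 31 days between events).
So this recurs on the 22nd of each month.
December 2014: 2014-12-22.
Next: January 2015 → 2015-01-22.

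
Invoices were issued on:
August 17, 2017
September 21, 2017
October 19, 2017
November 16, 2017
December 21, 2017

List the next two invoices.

January 18, 2018; February 15, 2018

Gaps: 35, 28, 28, 35 days — a mix of 28 and 35. Every date is a Thursday.
Each is the 3rd Thursday of its month.
January 2018 — 3rd Thursday is January 18, 2018.
February 2018 — 3rd Thursday is February 15, 2018.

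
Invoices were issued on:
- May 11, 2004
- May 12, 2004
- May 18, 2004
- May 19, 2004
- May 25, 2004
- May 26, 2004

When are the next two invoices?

Every event lands on a Tuesday or Wednesday (gaps cycle 1, 6, 1, 6, 1).
So the schedule is: every Tuesday and Wednesday.
Next Tuesday: June 1, 2004.
Next Wednesday: June 2, 2004.

June 1, 2004; June 2, 2004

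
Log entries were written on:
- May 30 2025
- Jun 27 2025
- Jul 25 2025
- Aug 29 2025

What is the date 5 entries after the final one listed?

Jan 30 2026

Every date is a Friday; gaps 28, 28, 35 days.
Each is the last Friday of its month (at least one falls on the 29th or later, ruling out '4th Friday').
Last Friday of September 2025: Sep 26 2025.
Last Friday of October 2025: Oct 31 2025.
November 2025 ends with Friday Nov 28 2025.
December 2025 ends with Friday Dec 26 2025.
January 2026 ends with Friday Jan 30 2026.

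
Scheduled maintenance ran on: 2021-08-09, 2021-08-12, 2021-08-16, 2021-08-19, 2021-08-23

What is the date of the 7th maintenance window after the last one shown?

Every event lands on a Monday or Thursday (gaps cycle 3, 4, 3, 4).
So the schedule is: every Monday and Thursday.
The following Thursday is 2021-08-26.
Next Monday: 2021-08-30.
Next Thursday: 2021-09-02.
The following Monday is 2021-09-06.
The following Thursday is 2021-09-09.
The following Monday is 2021-09-13.
Next Thursday: 2021-09-16.

2021-09-16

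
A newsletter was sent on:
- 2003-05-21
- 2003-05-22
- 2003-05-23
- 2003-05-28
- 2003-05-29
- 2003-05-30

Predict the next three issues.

Every event lands on a Wednesday or Thursday or Friday (gaps cycle 1, 1, 5, 1, 1).
So the schedule is: every Wednesday, Thursday and Friday.
The following Wednesday is 2003-06-04.
The following Thursday is 2003-06-05.
Next Friday: 2003-06-06.

2003-06-04, 2003-06-05, 2003-06-06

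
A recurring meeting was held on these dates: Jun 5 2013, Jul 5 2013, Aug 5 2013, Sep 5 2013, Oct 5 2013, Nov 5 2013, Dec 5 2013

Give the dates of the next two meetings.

The day-of-month is always 5 (30, 31, 31, 30, 31, 30 days between events).
So this recurs on the 5th of each month.
Next: January 2014 → Jan 5 2014.
Next: February 2014 → Feb 5 2014.

Jan 5 2014, Feb 5 2014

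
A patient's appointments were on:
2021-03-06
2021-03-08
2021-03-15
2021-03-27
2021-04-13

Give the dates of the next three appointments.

The spacing grows by 5 each time: 2, 7, 12, 17 days.
Next gap: 22 days. 2021-04-13 + 22 days = 2021-05-05.
Next gap: 27 days. 2021-05-05 + 27 days = 2021-06-01.
Next gap: 32 days. 2021-06-01 + 32 days = 2021-07-03.

2021-05-05, 2021-06-01, 2021-07-03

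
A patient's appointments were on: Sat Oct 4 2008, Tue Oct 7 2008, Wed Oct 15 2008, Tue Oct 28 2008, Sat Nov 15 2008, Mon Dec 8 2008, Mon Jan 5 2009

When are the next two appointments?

Sat Feb 7 2009, Tue Mar 17 2009

Gaps: 3, 8, 13, 18, 23, 28 days — each gap is 5 larger than the previous one.
Next gap: 33 days. Mon Jan 5 2009 + 33 days = Sat Feb 7 2009.
Next gap: 38 days. Sat Feb 7 2009 + 38 days = Tue Mar 17 2009.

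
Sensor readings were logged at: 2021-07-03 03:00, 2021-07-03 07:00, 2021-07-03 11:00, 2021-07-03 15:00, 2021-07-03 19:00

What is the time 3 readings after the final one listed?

2021-07-04 07:00

The interval is a steady 4 hours (4, 4, 4, 4).
2021-07-03 19:00 + 4 h = 2021-07-03 23:00.
2021-07-03 23:00 + 4 h = 2021-07-04 03:00.
2021-07-04 03:00 + 4 h = 2021-07-04 07:00.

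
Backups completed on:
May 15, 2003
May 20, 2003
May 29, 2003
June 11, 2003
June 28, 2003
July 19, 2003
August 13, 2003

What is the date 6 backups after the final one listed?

Gaps: 5, 9, 13, 17, 21, 25 days — each gap is 4 larger than the previous one.
Next gap: 29 days. August 13, 2003 + 29 days = September 11, 2003.
Next gap: 33 days. September 11, 2003 + 33 days = October 14, 2003.
Next gap: 37 days. October 14, 2003 + 37 days = November 20, 2003.
Next gap: 41 days. November 20, 2003 + 41 days = December 31, 2003.
Next gap: 45 days. December 31, 2003 + 45 days = February 14, 2004.
Next gap: 49 days. February 14, 2004 + 49 days = April 3, 2004.

April 3, 2004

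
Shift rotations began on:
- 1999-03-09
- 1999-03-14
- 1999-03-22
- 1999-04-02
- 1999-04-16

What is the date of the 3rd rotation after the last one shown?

1999-06-15

Gaps: 5, 8, 11, 14 days — each gap is 3 larger than the previous one.
Next gap: 17 days. 1999-04-16 + 17 days = 1999-05-03.
Next gap: 20 days. 1999-05-03 + 20 days = 1999-05-23.
Next gap: 23 days. 1999-05-23 + 23 days = 1999-06-15.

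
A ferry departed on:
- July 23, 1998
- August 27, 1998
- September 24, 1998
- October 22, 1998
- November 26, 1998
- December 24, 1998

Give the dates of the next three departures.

Gaps: 35, 28, 28, 35, 28 days — a mix of 28 and 35. Every date is a Thursday.
Each is the 4th Thursday of its month.
January 1999 — 4th Thursday is January 28, 1999.
February 1999 — 4th Thursday is February 25, 1999.
4th Thursday of March 1999: March 25, 1999.

January 28, 1999; February 25, 1999; March 25, 1999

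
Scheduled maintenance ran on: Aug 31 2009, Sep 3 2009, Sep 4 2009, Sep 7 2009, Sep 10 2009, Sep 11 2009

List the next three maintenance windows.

Sep 14 2009, Sep 17 2009, Sep 18 2009

Every event lands on a Monday or Thursday or Friday (gaps cycle 3, 1, 3, 3, 1).
So the schedule is: every Monday, Thursday and Friday.
Next Monday: Sep 14 2009.
Next Thursday: Sep 17 2009.
The following Friday is Sep 18 2009.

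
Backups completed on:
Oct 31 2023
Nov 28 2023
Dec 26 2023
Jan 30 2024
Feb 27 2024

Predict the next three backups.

Every date is a Tuesday; gaps 28, 28, 35, 28 days.
Each is the last Tuesday of its month (at least one falls on the 29th or later, ruling out '4th Tuesday').
Last Tuesday of March 2024: Mar 26 2024.
Last Tuesday of April 2024: Apr 30 2024.
Last Tuesday of May 2024: May 28 2024.

Mar 26 2024, Apr 30 2024, May 28 2024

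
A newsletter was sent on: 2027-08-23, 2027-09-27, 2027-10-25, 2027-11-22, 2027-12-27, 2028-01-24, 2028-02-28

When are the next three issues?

2028-03-27, 2028-04-24, 2028-05-22

Gaps: 35, 28, 28, 35, 28, 35 days — a mix of 28 and 35. Every date is a Monday.
Each is the 4th Monday of its month.
4th Monday of March 2028: 2028-03-27.
April 2028 — 4th Monday is 2028-04-24.
May 2028 — 4th Monday is 2028-05-22.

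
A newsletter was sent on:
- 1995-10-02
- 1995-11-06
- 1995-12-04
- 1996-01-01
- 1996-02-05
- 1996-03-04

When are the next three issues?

1996-04-01, 1996-05-06, 1996-06-03

Gaps: 35, 28, 28, 35, 28 days — a mix of 28 and 35. Every date is a Monday.
Each is the 1st Monday of its month.
1st Monday of April 1996: 1996-04-01.
May 1996 — 1st Monday is 1996-05-06.
June 1996 — 1st Monday is 1996-06-03.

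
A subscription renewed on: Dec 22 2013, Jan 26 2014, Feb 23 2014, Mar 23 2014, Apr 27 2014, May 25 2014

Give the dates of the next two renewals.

Jun 22 2014, Jul 27 2014

All dates are Sundays, 35, 28, 28, 35, 28 days apart.
Specifically, the 4th Sunday of each month.
4th Sunday of June 2014: Jun 22 2014.
4th Sunday of July 2014: Jul 27 2014.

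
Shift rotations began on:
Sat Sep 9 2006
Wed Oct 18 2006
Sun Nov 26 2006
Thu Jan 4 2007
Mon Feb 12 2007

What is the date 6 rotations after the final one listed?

Thu Oct 4 2007

Every event comes 39 days after the last (39, 39, 39, 39).
Mon Feb 12 2007 + 39 days = Fri Mar 23 2007.
Fri Mar 23 2007 + 39 days = Tue May 1 2007.
Tue May 1 2007 + 39 days = Sat Jun 9 2007.
Sat Jun 9 2007 + 39 days = Wed Jul 18 2007.
Wed Jul 18 2007 + 39 days = Sun Aug 26 2007.
Sun Aug 26 2007 + 39 days = Thu Oct 4 2007.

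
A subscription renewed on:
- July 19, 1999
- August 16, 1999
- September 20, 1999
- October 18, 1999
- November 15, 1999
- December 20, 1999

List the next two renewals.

January 17, 2000; February 21, 2000

All dates are Mondays, 28, 35, 28, 28, 35 days apart.
Specifically, the 3rd Monday of each month.
3rd Monday of January 2000: January 17, 2000.
3rd Monday of February 2000: February 21, 2000.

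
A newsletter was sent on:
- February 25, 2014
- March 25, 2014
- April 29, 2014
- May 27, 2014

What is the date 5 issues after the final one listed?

October 28, 2014

These are Tuesdays with 28, 35, 28-day gaps.
Each is the final Tuesday of its month — April 29, 2014 is past the 28th, so '4th Tuesday' doesn't fit.
Last Tuesday of June 2014: June 24, 2014.
Last Tuesday of July 2014: July 29, 2014.
August 2014 ends with Tuesday August 26, 2014.
September 2014 ends with Tuesday September 30, 2014.
October 2014 ends with Tuesday October 28, 2014.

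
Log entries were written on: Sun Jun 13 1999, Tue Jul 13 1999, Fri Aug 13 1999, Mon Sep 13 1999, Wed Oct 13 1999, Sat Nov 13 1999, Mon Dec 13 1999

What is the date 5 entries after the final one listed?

Sat May 13 2000

The day-of-month is always 13 (30, 31, 31, 30, 31, 30 days between events).
So this recurs on the 13th of each month.
January 2000: Thu Jan 13 2000.
Next: February 2000 → Sun Feb 13 2000.
March 2000: Mon Mar 13 2000.
Next: April 2000 → Thu Apr 13 2000.
May 2000: Sat May 13 2000.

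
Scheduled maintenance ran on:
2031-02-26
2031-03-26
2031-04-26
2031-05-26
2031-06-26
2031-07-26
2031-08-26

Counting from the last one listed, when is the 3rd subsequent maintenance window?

2031-11-26

Each date is the 26th; the gaps (28, 31, 30, 31, 30, 31) track the month lengths.
The rule is the 26th of each month.
Next: September 2031 → 2031-09-26.
Next: October 2031 → 2031-10-26.
Next: November 2031 → 2031-11-26.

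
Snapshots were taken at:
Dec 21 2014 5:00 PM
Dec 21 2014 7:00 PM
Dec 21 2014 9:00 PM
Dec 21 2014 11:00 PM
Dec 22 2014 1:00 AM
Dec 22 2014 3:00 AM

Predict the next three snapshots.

Dec 22 2014 5:00 AM, Dec 22 2014 7:00 AM, Dec 22 2014 9:00 AM

Spacing: 2, 2, 2, 2, 2 h — constant 2 h.
Dec 22 2014 3:00 AM + 2 h = Dec 22 2014 5:00 AM.
Dec 22 2014 5:00 AM + 2 h = Dec 22 2014 7:00 AM.
Dec 22 2014 7:00 AM + 2 h = Dec 22 2014 9:00 AM.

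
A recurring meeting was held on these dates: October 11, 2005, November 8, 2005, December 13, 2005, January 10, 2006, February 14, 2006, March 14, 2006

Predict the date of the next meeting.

These are Tuesdays at 28- or 35-day spacing (28, 35, 28, 35, 28).
The pattern: 2nd Tuesday of the month.
2nd Tuesday of April 2006: April 11, 2006.

April 11, 2006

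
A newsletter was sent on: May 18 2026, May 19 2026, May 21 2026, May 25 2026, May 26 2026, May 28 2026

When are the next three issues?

Every event lands on a Monday or Tuesday or Thursday (gaps cycle 1, 2, 4, 1, 2).
So the schedule is: every Monday, Tuesday and Thursday.
The following Monday is Jun 1 2026.
The following Tuesday is Jun 2 2026.
The following Thursday is Jun 4 2026.

Jun 1 2026, Jun 2 2026, Jun 4 2026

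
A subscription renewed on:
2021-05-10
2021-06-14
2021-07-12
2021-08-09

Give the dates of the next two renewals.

All dates are Mondays, 35, 28, 28 days apart.
Specifically, the 2nd Monday of each month.
2nd Monday of September 2021: 2021-09-13.
October 2021 — 2nd Monday is 2021-10-11.

2021-09-13, 2021-10-11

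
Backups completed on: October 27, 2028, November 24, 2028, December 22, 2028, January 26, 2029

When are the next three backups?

All dates are Fridays, 28, 28, 35 days apart.
Specifically, the 4th Friday of each month.
February 2029 — 4th Friday is February 23, 2029.
March 2029 — 4th Friday is March 23, 2029.
April 2029 — 4th Friday is April 27, 2029.

February 23, 2029; March 23, 2029; April 27, 2029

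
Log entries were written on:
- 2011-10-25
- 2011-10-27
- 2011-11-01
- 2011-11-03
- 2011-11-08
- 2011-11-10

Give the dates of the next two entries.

The gap pattern 2, 5, 2, 5, 2 repeats every 2 events.
These are the Tuesdays and Thursdays of each week.
The following Tuesday is 2011-11-15.
The following Thursday is 2011-11-17.

2011-11-15, 2011-11-17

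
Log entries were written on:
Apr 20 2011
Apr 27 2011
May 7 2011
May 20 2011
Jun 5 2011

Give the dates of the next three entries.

Jun 24 2011, Jul 16 2011, Aug 10 2011

Gaps: 7, 10, 13, 16 days — each gap is 3 larger than the previous one.
Next gap: 19 days. Jun 5 2011 + 19 days = Jun 24 2011.
Next gap: 22 days. Jun 24 2011 + 22 days = Jul 16 2011.
Next gap: 25 days. Jul 16 2011 + 25 days = Aug 10 2011.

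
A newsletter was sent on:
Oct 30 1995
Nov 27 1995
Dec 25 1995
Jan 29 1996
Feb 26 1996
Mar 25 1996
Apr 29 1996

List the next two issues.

These are Mondays with 28, 28, 35, 28, 28, 35-day gaps.
Each is the final Monday of its month — Oct 30 1995 is past the 28th, so '4th Monday' doesn't fit.
Last Monday of May 1996: May 27 1996.
June 1996 ends with Monday Jun 24 1996.

May 27 1996, Jun 24 1996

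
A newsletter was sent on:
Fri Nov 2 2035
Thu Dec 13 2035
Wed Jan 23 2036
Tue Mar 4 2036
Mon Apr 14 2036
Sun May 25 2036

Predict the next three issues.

Sat Jul 5 2036, Fri Aug 15 2036, Thu Sep 25 2036

Gaps between consecutive events: 41, 41, 41, 41, 41 days — a constant 41-day interval.
Sun May 25 2036 + 41 days = Sat Jul 5 2036.
Sat Jul 5 2036 + 41 days = Fri Aug 15 2036.
Fri Aug 15 2036 + 41 days = Thu Sep 25 2036.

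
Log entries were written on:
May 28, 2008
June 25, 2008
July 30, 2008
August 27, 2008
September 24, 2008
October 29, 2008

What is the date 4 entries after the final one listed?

February 25, 2009

All Wednesdays; the gaps (28, 35, 28, 28, 35) vary with month length.
This is the last Wednesday of each month.
Last Wednesday of November 2008: November 26, 2008.
Last Wednesday of December 2008: December 31, 2008.
January 2009 ends with Wednesday January 28, 2009.
Last Wednesday of February 2009: February 25, 2009.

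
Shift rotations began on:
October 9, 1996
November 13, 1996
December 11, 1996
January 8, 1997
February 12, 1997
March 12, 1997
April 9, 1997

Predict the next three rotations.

May 14, 1997; June 11, 1997; July 9, 1997

Gaps: 35, 28, 28, 35, 28, 28 days — a mix of 28 and 35. Every date is a Wednesday.
Each is the 2nd Wednesday of its month.
May 1997 — 2nd Wednesday is May 14, 1997.
2nd Wednesday of June 1997: June 11, 1997.
July 1997 — 2nd Wednesday is July 9, 1997.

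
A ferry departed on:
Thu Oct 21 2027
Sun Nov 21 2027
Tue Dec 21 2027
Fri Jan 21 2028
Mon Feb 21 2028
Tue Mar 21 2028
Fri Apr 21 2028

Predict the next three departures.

Sun May 21 2028, Wed Jun 21 2028, Fri Jul 21 2028

Gaps: 31, 30, 31, 31, 29, 31 days — not constant. Every event is on the 21st of the month.
Pattern: the 21st of each month.
May 2028: Sun May 21 2028.
June 2028: Wed Jun 21 2028.
July 2028: Fri Jul 21 2028.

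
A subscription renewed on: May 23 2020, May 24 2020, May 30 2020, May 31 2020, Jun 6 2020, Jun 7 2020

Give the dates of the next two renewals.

The gap pattern 1, 6, 1, 6, 1 repeats every 2 events.
These are the Saturdays and Sundays of each week.
Next Saturday: Jun 13 2020.
The following Sunday is Jun 14 2020.

Jun 13 2020, Jun 14 2020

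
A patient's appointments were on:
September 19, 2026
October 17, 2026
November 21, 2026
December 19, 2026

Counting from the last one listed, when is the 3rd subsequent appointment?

Gaps: 28, 35, 28 days — a mix of 28 and 35. Every date is a Saturday.
Each is the 3rd Saturday of its month.
3rd Saturday of January 2027: January 16, 2027.
3rd Saturday of February 2027: February 20, 2027.
3rd Saturday of March 2027: March 20, 2027.

March 20, 2027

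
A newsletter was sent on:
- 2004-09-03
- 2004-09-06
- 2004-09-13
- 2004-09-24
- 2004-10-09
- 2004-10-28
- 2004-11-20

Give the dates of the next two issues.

The spacing grows by 4 each time: 3, 7, 11, 15, 19, 23 days.
Next gap: 27 days. 2004-11-20 + 27 days = 2004-12-17.
Next gap: 31 days. 2004-12-17 + 31 days = 2005-01-17.

2004-12-17, 2005-01-17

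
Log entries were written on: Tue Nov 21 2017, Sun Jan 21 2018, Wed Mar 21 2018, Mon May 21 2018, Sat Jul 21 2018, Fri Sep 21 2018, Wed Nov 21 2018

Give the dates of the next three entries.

Mon Jan 21 2019, Thu Mar 21 2019, Tue May 21 2019

Gaps: 61, 59, 61, 61, 62, 61 days — not constant. Every event is on the 21st of the month.
Pattern: the 21st of every 2 months.
Next: January 2019 → Mon Jan 21 2019.
March 2019: Thu Mar 21 2019.
Next: May 2019 → Tue May 21 2019.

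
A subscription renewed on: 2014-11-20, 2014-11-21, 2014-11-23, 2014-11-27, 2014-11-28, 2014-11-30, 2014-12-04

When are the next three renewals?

Gaps: 1, 2, 4, 1, 2, 4 days — not constant, but cyclic with period 3.
The events fall on every Thursday, Friday and Sunday.
Next Friday: 2014-12-05.
Next Sunday: 2014-12-07.
The following Thursday is 2014-12-11.

2014-12-05, 2014-12-07, 2014-12-11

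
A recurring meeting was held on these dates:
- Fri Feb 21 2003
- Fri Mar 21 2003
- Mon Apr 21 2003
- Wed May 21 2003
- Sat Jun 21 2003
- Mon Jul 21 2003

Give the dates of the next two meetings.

Each date is the 21st; the gaps (28, 31, 30, 31, 30) track the month lengths.
The rule is the 21st of each month.
August 2003: Thu Aug 21 2003.
Next: September 2003 → Sun Sep 21 2003.

Thu Aug 21 2003, Sun Sep 21 2003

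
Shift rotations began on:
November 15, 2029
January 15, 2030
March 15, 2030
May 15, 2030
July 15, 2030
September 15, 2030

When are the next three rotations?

November 15, 2030; January 15, 2031; March 15, 2031

Each date is the 15th; the gaps (61, 59, 61, 61, 62) track the month lengths.
The rule is the 15th of every 2 months.
Next: November 2030 → November 15, 2030.
Next: January 2031 → January 15, 2031.
Next: March 2031 → March 15, 2031.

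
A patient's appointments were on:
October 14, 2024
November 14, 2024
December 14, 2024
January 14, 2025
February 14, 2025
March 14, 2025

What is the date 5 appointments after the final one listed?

Gaps: 31, 30, 31, 31, 28 days — not constant. Every event is on the 14th of the month.
Pattern: the 14th of each month.
April 2025: April 14, 2025.
May 2025: May 14, 2025.
Next: June 2025 → June 14, 2025.
Next: July 2025 → July 14, 2025.
Next: August 2025 → August 14, 2025.

August 14, 2025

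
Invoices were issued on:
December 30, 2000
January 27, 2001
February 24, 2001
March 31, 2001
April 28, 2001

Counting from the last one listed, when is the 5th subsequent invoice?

These are Saturdays with 28, 28, 35, 28-day gaps.
Each is the final Saturday of its month — December 30, 2000 is past the 28th, so '4th Saturday' doesn't fit.
Last Saturday of May 2001: May 26, 2001.
June 2001 ends with Saturday June 30, 2001.
July 2001 ends with Saturday July 28, 2001.
Last Saturday of August 2001: August 25, 2001.
September 2001 ends with Saturday September 29, 2001.

September 29, 2001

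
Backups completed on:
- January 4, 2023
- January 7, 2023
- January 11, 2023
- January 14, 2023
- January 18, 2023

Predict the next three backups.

January 21, 2023; January 25, 2023; January 28, 2023

Gaps: 3, 4, 3, 4 days — not constant, but cyclic with period 2.
The events fall on every Wednesday and Saturday.
Next Saturday: January 21, 2023.
Next Wednesday: January 25, 2023.
The following Saturday is January 28, 2023.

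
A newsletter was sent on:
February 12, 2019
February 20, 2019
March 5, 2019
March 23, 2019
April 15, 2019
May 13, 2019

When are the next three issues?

June 15, 2019; July 23, 2019; September 4, 2019

The spacing grows by 5 each time: 8, 13, 18, 23, 28 days.
Next gap: 33 days. May 13, 2019 + 33 days = June 15, 2019.
Next gap: 38 days. June 15, 2019 + 38 days = July 23, 2019.
Next gap: 43 days. July 23, 2019 + 43 days = September 4, 2019.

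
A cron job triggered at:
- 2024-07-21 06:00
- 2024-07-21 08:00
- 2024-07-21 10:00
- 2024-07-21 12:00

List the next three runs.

2024-07-21 14:00, 2024-07-21 16:00, 2024-07-21 18:00

The interval is a steady 2 hours (2, 2, 2).
2024-07-21 12:00 + 2 h = 2024-07-21 14:00.
2024-07-21 14:00 + 2 h = 2024-07-21 16:00.
2024-07-21 16:00 + 2 h = 2024-07-21 18:00.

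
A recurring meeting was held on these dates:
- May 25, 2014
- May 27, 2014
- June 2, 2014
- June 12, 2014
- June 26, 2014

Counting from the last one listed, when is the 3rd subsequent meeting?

Gaps: 2, 6, 10, 14 days — each gap is 4 larger than the previous one.
Next gap: 18 days. June 26, 2014 + 18 days = July 14, 2014.
Next gap: 22 days. July 14, 2014 + 22 days = August 5, 2014.
Next gap: 26 days. August 5, 2014 + 26 days = August 31, 2014.

August 31, 2014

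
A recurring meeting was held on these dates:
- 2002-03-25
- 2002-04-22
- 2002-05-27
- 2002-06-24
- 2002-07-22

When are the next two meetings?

These are Mondays at 28- or 35-day spacing (28, 35, 28, 28).
The pattern: 4th Monday of the month.
August 2002 — 4th Monday is 2002-08-26.
4th Monday of September 2002: 2002-09-23.

2002-08-26, 2002-09-23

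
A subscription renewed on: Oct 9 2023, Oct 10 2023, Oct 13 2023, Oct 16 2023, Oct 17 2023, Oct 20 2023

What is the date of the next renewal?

Every event lands on a Monday or Tuesday or Friday (gaps cycle 1, 3, 3, 1, 3).
So the schedule is: every Monday, Tuesday and Friday.
The following Monday is Oct 23 2023.

Oct 23 2023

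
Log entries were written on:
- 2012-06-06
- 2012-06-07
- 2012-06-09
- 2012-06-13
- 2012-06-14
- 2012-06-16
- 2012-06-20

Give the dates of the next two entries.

2012-06-21, 2012-06-23

Gaps: 1, 2, 4, 1, 2, 4 days — not constant, but cyclic with period 3.
The events fall on every Wednesday, Thursday and Saturday.
The following Thursday is 2012-06-21.
The following Saturday is 2012-06-23.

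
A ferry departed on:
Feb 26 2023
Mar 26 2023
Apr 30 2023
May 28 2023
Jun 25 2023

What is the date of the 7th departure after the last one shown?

These are Sundays with 28, 35, 28, 28-day gaps.
Each is the final Sunday of its month — Apr 30 2023 is past the 28th, so '4th Sunday' doesn't fit.
July 2023 ends with Sunday Jul 30 2023.
Last Sunday of August 2023: Aug 27 2023.
Last Sunday of September 2023: Sep 24 2023.
October 2023 ends with Sunday Oct 29 2023.
Last Sunday of November 2023: Nov 26 2023.
December 2023 ends with Sunday Dec 31 2023.
Last Sunday of January 2024: Jan 28 2024.

Jan 28 2024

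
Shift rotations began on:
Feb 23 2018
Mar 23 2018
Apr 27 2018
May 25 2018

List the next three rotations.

Jun 22 2018, Jul 27 2018, Aug 24 2018

All dates are Fridays, 28, 35, 28 days apart.
Specifically, the 4th Friday of each month.
June 2018 — 4th Friday is Jun 22 2018.
July 2018 — 4th Friday is Jul 27 2018.
4th Friday of August 2018: Aug 24 2018.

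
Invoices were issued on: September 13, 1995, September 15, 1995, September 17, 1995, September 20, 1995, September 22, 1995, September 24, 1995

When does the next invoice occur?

Every event lands on a Wednesday or Friday or Sunday (gaps cycle 2, 2, 3, 2, 2).
So the schedule is: every Wednesday, Friday and Sunday.
The following Wednesday is September 27, 1995.

September 27, 1995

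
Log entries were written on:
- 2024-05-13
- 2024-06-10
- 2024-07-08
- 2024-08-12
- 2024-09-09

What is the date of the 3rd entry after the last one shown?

2024-12-09

Gaps: 28, 28, 35, 28 days — a mix of 28 and 35. Every date is a Monday.
Each is the 2nd Monday of its month.
October 2024 — 2nd Monday is 2024-10-14.
November 2024 — 2nd Monday is 2024-11-11.
December 2024 — 2nd Monday is 2024-12-09.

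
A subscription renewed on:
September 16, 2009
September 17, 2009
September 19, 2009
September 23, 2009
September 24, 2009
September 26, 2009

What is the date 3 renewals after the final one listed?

October 3, 2009

Gaps: 1, 2, 4, 1, 2 days — not constant, but cyclic with period 3.
The events fall on every Wednesday, Thursday and Saturday.
Next Wednesday: September 30, 2009.
Next Thursday: October 1, 2009.
Next Saturday: October 3, 2009.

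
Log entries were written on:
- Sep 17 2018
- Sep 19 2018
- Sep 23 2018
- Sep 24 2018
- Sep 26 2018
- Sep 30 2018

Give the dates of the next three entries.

Gaps: 2, 4, 1, 2, 4 days — not constant, but cyclic with period 3.
The events fall on every Monday, Wednesday and Sunday.
Next Monday: Oct 1 2018.
Next Wednesday: Oct 3 2018.
The following Sunday is Oct 7 2018.

Oct 1 2018, Oct 3 2018, Oct 7 2018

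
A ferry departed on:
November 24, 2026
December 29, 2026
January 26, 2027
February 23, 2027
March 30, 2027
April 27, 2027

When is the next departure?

May 25, 2027

Every date is a Tuesday; gaps 35, 28, 28, 35, 28 days.
Each is the last Tuesday of its month (at least one falls on the 29th or later, ruling out '4th Tuesday').
Last Tuesday of May 2027: May 25, 2027.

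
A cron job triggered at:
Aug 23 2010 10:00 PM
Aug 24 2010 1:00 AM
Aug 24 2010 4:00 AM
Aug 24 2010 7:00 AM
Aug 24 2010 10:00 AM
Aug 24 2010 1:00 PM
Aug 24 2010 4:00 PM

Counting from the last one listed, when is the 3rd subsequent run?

Aug 25 2010 1:00 AM

The interval is a steady 3 hours (3, 3, 3, 3, 3, 3).
Aug 24 2010 4:00 PM + 3 h = Aug 24 2010 7:00 PM.
Aug 24 2010 7:00 PM + 3 h = Aug 24 2010 10:00 PM.
Aug 24 2010 10:00 PM + 3 h = Aug 25 2010 1:00 AM.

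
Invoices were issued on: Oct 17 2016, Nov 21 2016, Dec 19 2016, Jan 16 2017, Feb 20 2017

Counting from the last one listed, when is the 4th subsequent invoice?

These are Mondays at 28- or 35-day spacing (35, 28, 28, 35).
The pattern: 3rd Monday of the month.
3rd Monday of March 2017: Mar 20 2017.
April 2017 — 3rd Monday is Apr 17 2017.
May 2017 — 3rd Monday is May 15 2017.
June 2017 — 3rd Monday is Jun 19 2017.

Jun 19 2017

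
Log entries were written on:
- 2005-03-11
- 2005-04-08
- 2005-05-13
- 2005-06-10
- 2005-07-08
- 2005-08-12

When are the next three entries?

2005-09-09, 2005-10-14, 2005-11-11

All dates are Fridays, 28, 35, 28, 28, 35 days apart.
Specifically, the 2nd Friday of each month.
2nd Friday of September 2005: 2005-09-09.
2nd Friday of October 2005: 2005-10-14.
2nd Friday of November 2005: 2005-11-11.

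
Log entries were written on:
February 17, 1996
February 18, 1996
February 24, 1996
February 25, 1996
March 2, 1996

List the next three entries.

March 3, 1996; March 9, 1996; March 10, 1996

The gap pattern 1, 6, 1, 6 repeats every 2 events.
These are the Saturdays and Sundays of each week.
Next Sunday: March 3, 1996.
Next Saturday: March 9, 1996.
The following Sunday is March 10, 1996.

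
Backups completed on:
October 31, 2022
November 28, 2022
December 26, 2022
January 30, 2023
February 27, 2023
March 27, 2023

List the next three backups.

April 24, 2023; May 29, 2023; June 26, 2023

Every date is a Monday; gaps 28, 28, 35, 28, 28 days.
Each is the last Monday of its month (at least one falls on the 29th or later, ruling out '4th Monday').
April 2023 ends with Monday April 24, 2023.
Last Monday of May 2023: May 29, 2023.
June 2023 ends with Monday June 26, 2023.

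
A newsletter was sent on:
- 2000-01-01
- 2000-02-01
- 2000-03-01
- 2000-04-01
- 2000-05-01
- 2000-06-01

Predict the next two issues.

Gaps: 31, 29, 31, 30, 31 days — not constant. Every event is on the 1st of the month.
Pattern: the 1st of each month.
Next: July 2000 → 2000-07-01.
Next: August 2000 → 2000-08-01.

2000-07-01, 2000-08-01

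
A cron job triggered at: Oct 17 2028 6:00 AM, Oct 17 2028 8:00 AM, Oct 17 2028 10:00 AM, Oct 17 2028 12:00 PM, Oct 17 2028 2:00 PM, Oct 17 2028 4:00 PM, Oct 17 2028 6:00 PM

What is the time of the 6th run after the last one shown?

Oct 18 2028 6:00 AM

Gaps: 2, 2, 2, 2, 2, 2 hours — each event is 2 hours after the previous one.
Oct 17 2028 6:00 PM + 2 h = Oct 17 2028 8:00 PM.
Oct 17 2028 8:00 PM + 2 h = Oct 17 2028 10:00 PM.
Oct 17 2028 10:00 PM + 2 h = Oct 18 2028 12:00 AM.
Oct 18 2028 12:00 AM + 2 h = Oct 18 2028 2:00 AM.
Oct 18 2028 2:00 AM + 2 h = Oct 18 2028 4:00 AM.
Oct 18 2028 4:00 AM + 2 h = Oct 18 2028 6:00 AM.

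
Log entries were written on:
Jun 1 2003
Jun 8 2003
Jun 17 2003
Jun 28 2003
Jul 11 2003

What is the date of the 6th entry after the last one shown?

The spacing grows by 2 each time: 7, 9, 11, 13 days.
Next gap: 15 days. Jul 11 2003 + 15 days = Jul 26 2003.
Next gap: 17 days. Jul 26 2003 + 17 days = Aug 12 2003.
Next gap: 19 days. Aug 12 2003 + 19 days = Aug 31 2003.
Next gap: 21 days. Aug 31 2003 + 21 days = Sep 21 2003.
Next gap: 23 days. Sep 21 2003 + 23 days = Oct 14 2003.
Next gap: 25 days. Oct 14 2003 + 25 days = Nov 8 2003.

Nov 8 2003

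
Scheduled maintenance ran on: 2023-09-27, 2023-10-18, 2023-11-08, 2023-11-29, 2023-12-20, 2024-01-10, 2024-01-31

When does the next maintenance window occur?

2024-02-21

The spacing is 21, 21, 21, 21, 21, 21 days — always 21 days.
2024-01-31 + 21 days = 2024-02-21.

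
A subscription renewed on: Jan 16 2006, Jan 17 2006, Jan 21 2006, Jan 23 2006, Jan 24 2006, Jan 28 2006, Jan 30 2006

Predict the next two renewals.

The gap pattern 1, 4, 2, 1, 4, 2 repeats every 3 events.
These are the Mondays, Tuesdays and Saturdays of each week.
Next Tuesday: Jan 31 2006.
Next Saturday: Feb 4 2006.

Jan 31 2006, Feb 4 2006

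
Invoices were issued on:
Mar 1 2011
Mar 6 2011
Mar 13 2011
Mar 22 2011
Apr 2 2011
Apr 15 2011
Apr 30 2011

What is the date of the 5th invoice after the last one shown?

Intervals are 5, 7, 9, 11, 13, 15 days — an arithmetic progression with common difference 2.
Next gap: 17 days. Apr 30 2011 + 17 days = May 17 2011.
Next gap: 19 days. May 17 2011 + 19 days = Jun 5 2011.
Next gap: 21 days. Jun 5 2011 + 21 days = Jun 26 2011.
Next gap: 23 days. Jun 26 2011 + 23 days = Jul 19 2011.
Next gap: 25 days. Jul 19 2011 + 25 days = Aug 13 2011.

Aug 13 2011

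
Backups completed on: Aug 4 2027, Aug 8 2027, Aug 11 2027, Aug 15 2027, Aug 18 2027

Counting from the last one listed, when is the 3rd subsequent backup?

The gap pattern 4, 3, 4, 3 repeats every 2 events.
These are the Wednesdays and Sundays of each week.
The following Sunday is Aug 22 2027.
Next Wednesday: Aug 25 2027.
The following Sunday is Aug 29 2027.

Aug 29 2027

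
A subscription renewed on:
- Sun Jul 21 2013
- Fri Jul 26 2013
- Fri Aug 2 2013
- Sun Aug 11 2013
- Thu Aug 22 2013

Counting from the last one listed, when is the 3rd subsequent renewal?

Sun Oct 6 2013

Intervals are 5, 7, 9, 11 days — an arithmetic progression with common difference 2.
Next gap: 13 days. Thu Aug 22 2013 + 13 days = Wed Sep 4 2013.
Next gap: 15 days. Wed Sep 4 2013 + 15 days = Thu Sep 19 2013.
Next gap: 17 days. Thu Sep 19 2013 + 17 days = Sun Oct 6 2013.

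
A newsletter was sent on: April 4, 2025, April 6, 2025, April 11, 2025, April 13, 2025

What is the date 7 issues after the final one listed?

May 9, 2025

The gap pattern 2, 5, 2 repeats every 2 events.
These are the Fridays and Sundays of each week.
The following Friday is April 18, 2025.
The following Sunday is April 20, 2025.
Next Friday: April 25, 2025.
The following Sunday is April 27, 2025.
The following Friday is May 2, 2025.
Next Sunday: May 4, 2025.
The following Friday is May 9, 2025.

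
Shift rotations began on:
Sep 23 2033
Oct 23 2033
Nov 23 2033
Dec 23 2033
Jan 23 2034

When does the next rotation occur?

Feb 23 2034

The day-of-month is always 23 (30, 31, 30, 31 days between events).
So this recurs on the 23rd of each month.
Next: February 2034 → Feb 23 2034.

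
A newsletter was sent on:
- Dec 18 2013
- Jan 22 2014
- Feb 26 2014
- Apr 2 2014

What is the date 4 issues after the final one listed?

Aug 20 2014

Every event comes 35 days after the last (35, 35, 35).
Apr 2 2014 + 35 days = May 7 2014.
May 7 2014 + 35 days = Jun 11 2014.
Jun 11 2014 + 35 days = Jul 16 2014.
Jul 16 2014 + 35 days = Aug 20 2014.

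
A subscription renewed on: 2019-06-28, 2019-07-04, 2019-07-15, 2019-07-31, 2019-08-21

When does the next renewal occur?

The spacing grows by 5 each time: 6, 11, 16, 21 days.
Next gap: 26 days. 2019-08-21 + 26 days = 2019-09-16.

2019-09-16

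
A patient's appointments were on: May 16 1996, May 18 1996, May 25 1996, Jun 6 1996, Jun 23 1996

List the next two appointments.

The spacing grows by 5 each time: 2, 7, 12, 17 days.
Next gap: 22 days. Jun 23 1996 + 22 days = Jul 15 1996.
Next gap: 27 days. Jul 15 1996 + 27 days = Aug 11 1996.

Jul 15 1996, Aug 11 1996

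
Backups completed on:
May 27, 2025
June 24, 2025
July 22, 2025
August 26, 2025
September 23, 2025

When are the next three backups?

These are Tuesdays at 28- or 35-day spacing (28, 28, 35, 28).
The pattern: 4th Tuesday of the month.
October 2025 — 4th Tuesday is October 28, 2025.
4th Tuesday of November 2025: November 25, 2025.
December 2025 — 4th Tuesday is December 23, 2025.

October 28, 2025; November 25, 2025; December 23, 2025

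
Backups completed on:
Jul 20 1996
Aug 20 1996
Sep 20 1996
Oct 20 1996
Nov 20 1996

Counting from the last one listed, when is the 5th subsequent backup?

The day-of-month is always 20 (31, 31, 30, 31 days between events).
So this recurs on the 20th of each month.
Next: December 1996 → Dec 20 1996.
Next: January 1997 → Jan 20 1997.
Next: February 1997 → Feb 20 1997.
March 1997: Mar 20 1997.
April 1997: Apr 20 1997.

Apr 20 1997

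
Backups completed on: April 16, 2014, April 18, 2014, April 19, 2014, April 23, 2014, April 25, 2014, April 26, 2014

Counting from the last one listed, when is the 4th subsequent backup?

May 7, 2014

Every event lands on a Wednesday or Friday or Saturday (gaps cycle 2, 1, 4, 2, 1).
So the schedule is: every Wednesday, Friday and Saturday.
The following Wednesday is April 30, 2014.
Next Friday: May 2, 2014.
Next Saturday: May 3, 2014.
Next Wednesday: May 7, 2014.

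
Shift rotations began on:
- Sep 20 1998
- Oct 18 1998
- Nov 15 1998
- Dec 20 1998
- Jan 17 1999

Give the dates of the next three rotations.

Feb 21 1999, Mar 21 1999, Apr 18 1999

All dates are Sundays, 28, 28, 35, 28 days apart.
Specifically, the 3rd Sunday of each month.
3rd Sunday of February 1999: Feb 21 1999.
3rd Sunday of March 1999: Mar 21 1999.
3rd Sunday of April 1999: Apr 18 1999.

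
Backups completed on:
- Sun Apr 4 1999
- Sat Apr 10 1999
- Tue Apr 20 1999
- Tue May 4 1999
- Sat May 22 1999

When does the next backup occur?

Gaps: 6, 10, 14, 18 days — each gap is 4 larger than the previous one.
Next gap: 22 days. Sat May 22 1999 + 22 days = Sun Jun 13 1999.

Sun Jun 13 1999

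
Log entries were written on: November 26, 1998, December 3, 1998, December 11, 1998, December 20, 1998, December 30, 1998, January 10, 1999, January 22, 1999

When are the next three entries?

February 4, 1999; February 18, 1999; March 5, 1999

Intervals are 7, 8, 9, 10, 11, 12 days — an arithmetic progression with common difference 1.
Next gap: 13 days. January 22, 1999 + 13 days = February 4, 1999.
Next gap: 14 days. February 4, 1999 + 14 days = February 18, 1999.
Next gap: 15 days. February 18, 1999 + 15 days = March 5, 1999.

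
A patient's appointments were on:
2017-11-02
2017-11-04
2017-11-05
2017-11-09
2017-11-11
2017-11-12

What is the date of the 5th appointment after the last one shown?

Every event lands on a Thursday or Saturday or Sunday (gaps cycle 2, 1, 4, 2, 1).
So the schedule is: every Thursday, Saturday and Sunday.
Next Thursday: 2017-11-16.
Next Saturday: 2017-11-18.
Next Sunday: 2017-11-19.
The following Thursday is 2017-11-23.
The following Saturday is 2017-11-25.

2017-11-25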